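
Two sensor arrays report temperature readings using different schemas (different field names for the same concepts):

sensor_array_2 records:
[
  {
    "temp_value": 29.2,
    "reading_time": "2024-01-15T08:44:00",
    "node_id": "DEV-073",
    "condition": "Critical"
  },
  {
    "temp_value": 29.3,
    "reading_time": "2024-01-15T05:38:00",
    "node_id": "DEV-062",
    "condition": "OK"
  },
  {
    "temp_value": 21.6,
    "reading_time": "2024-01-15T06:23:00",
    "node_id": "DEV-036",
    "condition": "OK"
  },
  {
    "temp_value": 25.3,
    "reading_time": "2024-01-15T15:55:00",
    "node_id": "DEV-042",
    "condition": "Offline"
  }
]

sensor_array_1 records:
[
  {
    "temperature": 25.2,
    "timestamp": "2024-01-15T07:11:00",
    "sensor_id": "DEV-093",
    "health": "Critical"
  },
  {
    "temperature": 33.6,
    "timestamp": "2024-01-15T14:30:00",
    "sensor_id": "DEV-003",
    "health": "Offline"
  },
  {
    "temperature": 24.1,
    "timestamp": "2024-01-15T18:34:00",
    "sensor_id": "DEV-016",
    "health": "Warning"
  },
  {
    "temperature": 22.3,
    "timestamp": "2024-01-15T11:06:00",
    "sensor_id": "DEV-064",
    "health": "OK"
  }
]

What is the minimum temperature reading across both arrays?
21.6

Schema mapping: "temp_value" (sensor_array_2) = "temperature" (sensor_array_1) = temperature reading

Minimum in sensor_array_2: 21.6
Minimum in sensor_array_1: 22.3

Overall minimum: min(21.6, 22.3) = 21.6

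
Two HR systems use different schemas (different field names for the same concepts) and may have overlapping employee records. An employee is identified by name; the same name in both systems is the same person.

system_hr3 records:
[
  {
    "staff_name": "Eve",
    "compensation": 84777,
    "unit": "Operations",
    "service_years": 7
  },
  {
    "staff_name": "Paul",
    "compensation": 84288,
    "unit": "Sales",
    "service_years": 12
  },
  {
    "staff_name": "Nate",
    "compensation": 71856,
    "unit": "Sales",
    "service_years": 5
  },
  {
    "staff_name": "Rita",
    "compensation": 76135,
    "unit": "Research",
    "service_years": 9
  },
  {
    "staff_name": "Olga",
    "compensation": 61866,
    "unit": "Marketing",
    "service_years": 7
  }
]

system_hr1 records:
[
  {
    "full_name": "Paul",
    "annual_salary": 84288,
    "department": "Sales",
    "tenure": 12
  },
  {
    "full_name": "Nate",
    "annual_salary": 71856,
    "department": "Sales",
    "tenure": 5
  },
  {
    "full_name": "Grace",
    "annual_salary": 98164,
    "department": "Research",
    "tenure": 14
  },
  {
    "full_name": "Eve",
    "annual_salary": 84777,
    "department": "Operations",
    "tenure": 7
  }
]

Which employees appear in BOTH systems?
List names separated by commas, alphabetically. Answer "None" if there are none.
Eve, Nate, Paul

Schema mapping: "staff_name" (system_hr3) = "full_name" (system_hr1) = employee name

Names in system_hr3: ['Eve', 'Nate', 'Olga', 'Paul', 'Rita']
Names in system_hr1: ['Eve', 'Grace', 'Nate', 'Paul']

Intersection: ['Eve', 'Nate', 'Paul']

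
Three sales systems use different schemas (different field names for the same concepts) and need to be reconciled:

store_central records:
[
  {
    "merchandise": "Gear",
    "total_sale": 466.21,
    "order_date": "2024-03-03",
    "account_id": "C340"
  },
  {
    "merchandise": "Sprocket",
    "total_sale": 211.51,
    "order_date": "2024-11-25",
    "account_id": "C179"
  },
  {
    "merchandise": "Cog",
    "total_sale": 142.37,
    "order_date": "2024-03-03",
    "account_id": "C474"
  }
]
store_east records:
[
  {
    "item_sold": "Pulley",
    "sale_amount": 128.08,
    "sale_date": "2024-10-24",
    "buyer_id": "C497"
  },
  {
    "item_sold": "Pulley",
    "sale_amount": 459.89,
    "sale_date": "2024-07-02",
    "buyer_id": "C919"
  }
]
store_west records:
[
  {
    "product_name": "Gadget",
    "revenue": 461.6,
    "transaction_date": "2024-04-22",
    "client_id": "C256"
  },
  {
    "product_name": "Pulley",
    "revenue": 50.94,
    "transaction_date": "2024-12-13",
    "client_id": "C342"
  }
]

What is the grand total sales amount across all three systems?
1920.6

Schema reconciliation - all amount fields map to sale amount:

store_central (total_sale): 820.09
store_east (sale_amount): 587.97
store_west (revenue): 512.54

Grand total: 1920.6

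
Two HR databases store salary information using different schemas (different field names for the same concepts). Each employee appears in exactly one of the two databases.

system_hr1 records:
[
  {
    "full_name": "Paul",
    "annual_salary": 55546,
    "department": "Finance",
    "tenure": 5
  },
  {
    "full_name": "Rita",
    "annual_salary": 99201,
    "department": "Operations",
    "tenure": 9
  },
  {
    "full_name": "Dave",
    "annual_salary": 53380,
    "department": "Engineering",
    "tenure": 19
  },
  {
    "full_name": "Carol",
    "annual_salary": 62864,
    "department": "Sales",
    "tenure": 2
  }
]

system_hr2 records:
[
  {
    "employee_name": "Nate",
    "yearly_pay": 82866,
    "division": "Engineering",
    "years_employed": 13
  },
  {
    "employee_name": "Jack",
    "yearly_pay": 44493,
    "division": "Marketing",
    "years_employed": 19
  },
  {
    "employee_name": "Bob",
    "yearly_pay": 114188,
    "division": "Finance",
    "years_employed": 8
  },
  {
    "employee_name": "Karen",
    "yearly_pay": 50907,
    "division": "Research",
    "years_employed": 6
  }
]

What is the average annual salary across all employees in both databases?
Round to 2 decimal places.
70430.63

Schema mapping: "annual_salary" (system_hr1) = "yearly_pay" (system_hr2) = annual salary

All salaries: [55546, 99201, 53380, 62864, 82866, 44493, 114188, 50907]
Sum: 563445
Count: 8
Average: 563445 / 8 = 70430.63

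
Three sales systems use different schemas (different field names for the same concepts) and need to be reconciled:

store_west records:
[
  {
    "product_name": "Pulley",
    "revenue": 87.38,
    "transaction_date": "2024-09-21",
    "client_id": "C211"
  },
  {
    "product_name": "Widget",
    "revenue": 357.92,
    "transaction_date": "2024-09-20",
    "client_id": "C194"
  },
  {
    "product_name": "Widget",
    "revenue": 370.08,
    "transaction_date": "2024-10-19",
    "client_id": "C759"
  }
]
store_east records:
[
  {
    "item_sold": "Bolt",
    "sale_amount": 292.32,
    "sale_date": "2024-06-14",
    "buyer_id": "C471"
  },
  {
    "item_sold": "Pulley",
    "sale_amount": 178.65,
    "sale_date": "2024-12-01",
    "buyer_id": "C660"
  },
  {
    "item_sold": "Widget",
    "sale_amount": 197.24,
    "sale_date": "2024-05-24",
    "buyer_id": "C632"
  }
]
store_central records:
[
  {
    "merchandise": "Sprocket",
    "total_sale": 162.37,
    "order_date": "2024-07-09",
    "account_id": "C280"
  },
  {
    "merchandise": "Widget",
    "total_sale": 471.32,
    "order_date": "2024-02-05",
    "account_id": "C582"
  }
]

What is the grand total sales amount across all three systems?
2117.28

Schema reconciliation - all amount fields map to sale amount:

store_west (revenue): 815.38
store_east (sale_amount): 668.21
store_central (total_sale): 633.69

Grand total: 2117.28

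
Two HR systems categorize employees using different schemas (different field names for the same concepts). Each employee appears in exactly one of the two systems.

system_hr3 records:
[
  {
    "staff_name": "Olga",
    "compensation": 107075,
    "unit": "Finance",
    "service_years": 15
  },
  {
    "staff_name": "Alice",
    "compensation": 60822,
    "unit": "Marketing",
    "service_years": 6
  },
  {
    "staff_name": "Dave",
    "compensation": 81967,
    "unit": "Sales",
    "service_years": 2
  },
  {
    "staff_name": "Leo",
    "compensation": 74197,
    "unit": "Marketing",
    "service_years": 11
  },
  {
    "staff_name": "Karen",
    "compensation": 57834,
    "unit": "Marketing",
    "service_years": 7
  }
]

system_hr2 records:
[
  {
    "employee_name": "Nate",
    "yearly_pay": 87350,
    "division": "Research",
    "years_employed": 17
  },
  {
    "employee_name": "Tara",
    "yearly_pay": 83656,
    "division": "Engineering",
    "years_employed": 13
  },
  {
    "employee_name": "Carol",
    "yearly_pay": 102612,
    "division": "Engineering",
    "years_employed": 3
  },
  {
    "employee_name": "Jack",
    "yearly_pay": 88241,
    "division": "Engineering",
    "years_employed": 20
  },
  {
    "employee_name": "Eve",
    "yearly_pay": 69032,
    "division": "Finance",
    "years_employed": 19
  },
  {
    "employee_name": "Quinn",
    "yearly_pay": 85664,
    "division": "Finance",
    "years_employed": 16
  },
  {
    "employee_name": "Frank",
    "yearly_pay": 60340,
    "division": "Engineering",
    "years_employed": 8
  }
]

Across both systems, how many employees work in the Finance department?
3

Schema mapping: "unit" (system_hr3) = "division" (system_hr2) = department

Finance employees in system_hr3: 1
Finance employees in system_hr2: 2

Total in Finance: 1 + 2 = 3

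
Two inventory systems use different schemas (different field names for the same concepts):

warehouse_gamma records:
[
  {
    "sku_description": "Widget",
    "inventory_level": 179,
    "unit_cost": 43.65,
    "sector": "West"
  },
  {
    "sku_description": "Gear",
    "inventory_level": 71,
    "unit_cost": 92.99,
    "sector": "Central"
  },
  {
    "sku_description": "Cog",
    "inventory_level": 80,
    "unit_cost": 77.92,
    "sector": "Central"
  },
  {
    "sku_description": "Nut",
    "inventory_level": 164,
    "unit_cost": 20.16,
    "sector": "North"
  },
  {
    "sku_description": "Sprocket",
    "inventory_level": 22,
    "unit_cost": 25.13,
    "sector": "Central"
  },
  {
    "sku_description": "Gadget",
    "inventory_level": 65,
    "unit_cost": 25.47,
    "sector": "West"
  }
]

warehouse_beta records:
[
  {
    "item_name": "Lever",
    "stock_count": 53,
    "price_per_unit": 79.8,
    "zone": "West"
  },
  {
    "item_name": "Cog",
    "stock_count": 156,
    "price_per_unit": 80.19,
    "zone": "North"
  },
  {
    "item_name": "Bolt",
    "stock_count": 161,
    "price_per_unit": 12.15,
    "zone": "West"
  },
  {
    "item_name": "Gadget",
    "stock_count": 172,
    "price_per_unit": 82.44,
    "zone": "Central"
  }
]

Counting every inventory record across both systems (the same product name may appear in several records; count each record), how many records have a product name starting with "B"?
1

Schema mapping: "sku_description" (warehouse_gamma) = "item_name" (warehouse_beta) = product name

Records with product name starting with "B" in warehouse_gamma: 0
Records with product name starting with "B" in warehouse_beta: 1

Total: 0 + 1 = 1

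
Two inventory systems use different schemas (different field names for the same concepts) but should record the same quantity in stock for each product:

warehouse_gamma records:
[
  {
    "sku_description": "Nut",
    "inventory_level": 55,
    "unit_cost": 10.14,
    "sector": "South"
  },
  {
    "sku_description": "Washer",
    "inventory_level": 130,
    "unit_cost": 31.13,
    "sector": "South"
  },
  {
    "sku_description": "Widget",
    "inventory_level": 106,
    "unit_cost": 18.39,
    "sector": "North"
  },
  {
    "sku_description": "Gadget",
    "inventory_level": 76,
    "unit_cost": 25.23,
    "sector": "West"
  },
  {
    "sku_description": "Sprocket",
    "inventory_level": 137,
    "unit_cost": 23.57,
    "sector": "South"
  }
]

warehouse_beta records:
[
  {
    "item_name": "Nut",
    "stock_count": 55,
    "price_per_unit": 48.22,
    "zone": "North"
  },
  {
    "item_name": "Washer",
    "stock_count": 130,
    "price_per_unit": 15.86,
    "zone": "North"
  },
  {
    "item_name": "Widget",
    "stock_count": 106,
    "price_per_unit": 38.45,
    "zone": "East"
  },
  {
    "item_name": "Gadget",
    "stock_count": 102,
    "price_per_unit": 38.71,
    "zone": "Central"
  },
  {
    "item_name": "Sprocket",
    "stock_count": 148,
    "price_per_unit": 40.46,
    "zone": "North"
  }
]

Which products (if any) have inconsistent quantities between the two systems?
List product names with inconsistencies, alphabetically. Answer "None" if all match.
Gadget, Sprocket

Schema mappings:
- "sku_description" (warehouse_gamma) = "item_name" (warehouse_beta) = product name
- "inventory_level" (warehouse_gamma) = "stock_count" (warehouse_beta) = quantity

Comparison:
  Nut: 55 vs 55 - MATCH
  Washer: 130 vs 130 - MATCH
  Widget: 106 vs 106 - MATCH
  Gadget: 76 vs 102 - MISMATCH
  Sprocket: 137 vs 148 - MISMATCH

Products with inconsistencies: Gadget, Sprocket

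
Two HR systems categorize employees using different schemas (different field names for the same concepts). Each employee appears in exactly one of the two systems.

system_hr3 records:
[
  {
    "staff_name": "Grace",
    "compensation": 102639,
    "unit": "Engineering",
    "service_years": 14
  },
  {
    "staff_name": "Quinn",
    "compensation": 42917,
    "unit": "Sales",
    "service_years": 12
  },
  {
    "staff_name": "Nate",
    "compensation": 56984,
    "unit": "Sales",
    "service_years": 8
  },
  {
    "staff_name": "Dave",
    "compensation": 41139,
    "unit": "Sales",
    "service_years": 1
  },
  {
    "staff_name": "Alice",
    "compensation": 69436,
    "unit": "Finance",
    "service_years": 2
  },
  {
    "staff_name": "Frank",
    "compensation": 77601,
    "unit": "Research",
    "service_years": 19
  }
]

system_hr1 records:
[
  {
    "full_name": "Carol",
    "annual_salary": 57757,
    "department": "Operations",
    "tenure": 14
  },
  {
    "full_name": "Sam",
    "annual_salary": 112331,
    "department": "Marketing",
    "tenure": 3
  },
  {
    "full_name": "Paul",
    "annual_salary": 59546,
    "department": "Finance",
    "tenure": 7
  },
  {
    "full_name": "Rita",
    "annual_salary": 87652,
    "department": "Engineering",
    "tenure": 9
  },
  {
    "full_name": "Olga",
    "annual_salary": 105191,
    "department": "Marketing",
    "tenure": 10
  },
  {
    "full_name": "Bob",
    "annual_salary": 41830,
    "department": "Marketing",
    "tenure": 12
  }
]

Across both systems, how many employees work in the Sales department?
3

Schema mapping: "unit" (system_hr3) = "department" (system_hr1) = department

Sales employees in system_hr3: 3
Sales employees in system_hr1: 0

Total in Sales: 3 + 0 = 3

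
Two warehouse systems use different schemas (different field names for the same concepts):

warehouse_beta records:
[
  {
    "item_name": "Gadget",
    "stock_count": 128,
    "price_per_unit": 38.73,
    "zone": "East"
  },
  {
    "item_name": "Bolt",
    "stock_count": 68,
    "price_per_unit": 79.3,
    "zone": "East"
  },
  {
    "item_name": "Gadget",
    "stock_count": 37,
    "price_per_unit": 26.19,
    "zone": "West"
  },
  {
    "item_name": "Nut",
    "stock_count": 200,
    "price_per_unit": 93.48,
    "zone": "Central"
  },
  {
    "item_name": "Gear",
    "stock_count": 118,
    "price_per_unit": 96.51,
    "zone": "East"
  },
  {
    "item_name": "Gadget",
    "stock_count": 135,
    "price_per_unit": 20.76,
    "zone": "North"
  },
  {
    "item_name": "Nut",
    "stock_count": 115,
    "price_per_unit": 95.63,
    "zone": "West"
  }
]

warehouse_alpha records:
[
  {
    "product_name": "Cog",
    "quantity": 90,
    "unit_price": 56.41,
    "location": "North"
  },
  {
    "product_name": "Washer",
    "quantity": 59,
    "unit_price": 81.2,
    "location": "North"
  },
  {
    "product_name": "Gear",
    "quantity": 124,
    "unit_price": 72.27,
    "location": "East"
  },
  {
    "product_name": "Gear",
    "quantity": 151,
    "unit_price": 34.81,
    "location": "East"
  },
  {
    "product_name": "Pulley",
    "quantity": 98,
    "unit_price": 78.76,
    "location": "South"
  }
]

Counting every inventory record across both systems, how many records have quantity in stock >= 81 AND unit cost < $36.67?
2

Schema mappings:
- "stock_count" (warehouse_beta) = "quantity" (warehouse_alpha) = quantity
- "price_per_unit" (warehouse_beta) = "unit_price" (warehouse_alpha) = unit cost

Records meeting both conditions in warehouse_beta: 1
Records meeting both conditions in warehouse_alpha: 1

Total: 1 + 1 = 2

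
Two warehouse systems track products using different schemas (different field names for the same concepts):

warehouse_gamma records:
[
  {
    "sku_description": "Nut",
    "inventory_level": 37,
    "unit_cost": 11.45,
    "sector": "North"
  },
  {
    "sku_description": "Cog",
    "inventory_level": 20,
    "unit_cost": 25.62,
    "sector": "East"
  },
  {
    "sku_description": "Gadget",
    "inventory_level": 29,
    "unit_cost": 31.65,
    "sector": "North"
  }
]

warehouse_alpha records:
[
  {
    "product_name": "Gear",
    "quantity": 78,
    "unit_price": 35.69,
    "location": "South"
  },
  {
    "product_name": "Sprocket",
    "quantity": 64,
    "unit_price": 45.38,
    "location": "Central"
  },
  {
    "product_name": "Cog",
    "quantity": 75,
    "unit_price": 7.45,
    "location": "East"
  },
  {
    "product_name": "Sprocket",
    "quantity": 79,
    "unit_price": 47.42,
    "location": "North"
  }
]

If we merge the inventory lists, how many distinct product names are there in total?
5

Schema mapping: "sku_description" (warehouse_gamma) = "product_name" (warehouse_alpha) = product name

Products in warehouse_gamma: ['Cog', 'Gadget', 'Nut']
Products in warehouse_alpha: ['Cog', 'Gear', 'Sprocket']

Union (unique products): ['Cog', 'Gadget', 'Gear', 'Nut', 'Sprocket']
Count: 5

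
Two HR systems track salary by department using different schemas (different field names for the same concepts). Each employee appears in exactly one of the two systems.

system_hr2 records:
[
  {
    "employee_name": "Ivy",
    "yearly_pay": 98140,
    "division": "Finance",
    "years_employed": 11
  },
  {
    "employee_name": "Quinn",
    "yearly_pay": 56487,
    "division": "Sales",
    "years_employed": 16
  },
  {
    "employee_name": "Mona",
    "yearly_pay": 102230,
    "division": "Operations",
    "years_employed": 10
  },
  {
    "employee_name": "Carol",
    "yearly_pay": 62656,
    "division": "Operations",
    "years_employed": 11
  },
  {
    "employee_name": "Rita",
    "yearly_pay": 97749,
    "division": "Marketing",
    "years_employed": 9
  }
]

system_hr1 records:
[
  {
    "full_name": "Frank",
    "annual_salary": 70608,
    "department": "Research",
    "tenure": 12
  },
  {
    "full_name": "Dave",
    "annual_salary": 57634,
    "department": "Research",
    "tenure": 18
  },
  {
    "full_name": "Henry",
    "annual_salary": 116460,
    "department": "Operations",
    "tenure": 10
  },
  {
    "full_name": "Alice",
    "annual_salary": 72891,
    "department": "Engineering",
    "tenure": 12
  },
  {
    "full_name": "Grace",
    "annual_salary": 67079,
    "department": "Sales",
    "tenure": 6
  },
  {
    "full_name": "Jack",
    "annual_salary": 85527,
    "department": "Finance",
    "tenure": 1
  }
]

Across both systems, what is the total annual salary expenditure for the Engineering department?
72891

Schema mappings:
- "division" (system_hr2) = "department" (system_hr1) = department
- "yearly_pay" (system_hr2) = "annual_salary" (system_hr1) = salary

Engineering salaries from system_hr2: 0
Engineering salaries from system_hr1: 72891

Total: 0 + 72891 = 72891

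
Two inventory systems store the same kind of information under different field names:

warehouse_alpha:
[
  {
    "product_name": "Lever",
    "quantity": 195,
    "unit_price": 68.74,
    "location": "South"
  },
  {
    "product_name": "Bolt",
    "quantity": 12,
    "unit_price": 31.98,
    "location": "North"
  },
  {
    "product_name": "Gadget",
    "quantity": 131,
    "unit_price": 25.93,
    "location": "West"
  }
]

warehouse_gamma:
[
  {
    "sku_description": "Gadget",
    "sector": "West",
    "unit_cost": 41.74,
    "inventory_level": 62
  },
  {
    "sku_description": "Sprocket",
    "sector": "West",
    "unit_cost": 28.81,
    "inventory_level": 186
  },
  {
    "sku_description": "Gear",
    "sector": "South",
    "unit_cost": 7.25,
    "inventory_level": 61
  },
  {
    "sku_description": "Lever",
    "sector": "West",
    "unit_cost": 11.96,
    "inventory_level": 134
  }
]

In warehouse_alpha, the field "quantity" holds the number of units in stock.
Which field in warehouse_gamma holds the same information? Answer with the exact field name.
inventory_level

In warehouse_alpha, "quantity" holds the number of units in stock.
The fields in warehouse_gamma are: "sku_description", "sector", "unit_cost", "inventory_level".
"inventory_level" is the match: the name refers to the same concept and its values are whole-number counts (e.g. 62, 186).
The other fields ("sku_description", "sector", "unit_cost") hold different kinds of data.

So "quantity" in warehouse_alpha corresponds to "inventory_level" in warehouse_gamma.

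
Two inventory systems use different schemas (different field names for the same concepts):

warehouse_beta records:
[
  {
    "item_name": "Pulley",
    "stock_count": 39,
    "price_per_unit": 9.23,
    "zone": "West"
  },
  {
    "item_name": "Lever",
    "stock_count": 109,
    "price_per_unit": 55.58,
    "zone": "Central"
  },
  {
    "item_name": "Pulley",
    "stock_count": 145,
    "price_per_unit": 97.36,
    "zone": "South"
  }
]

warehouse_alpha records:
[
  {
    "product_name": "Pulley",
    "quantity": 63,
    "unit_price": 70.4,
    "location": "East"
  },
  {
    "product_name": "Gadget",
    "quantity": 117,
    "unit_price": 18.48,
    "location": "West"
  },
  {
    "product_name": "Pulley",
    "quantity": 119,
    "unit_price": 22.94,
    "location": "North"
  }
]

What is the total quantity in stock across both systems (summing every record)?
592

To reconcile these schemas, identify the field holding the quantity in stock in each system:
1. In warehouse_beta it is "stock_count"
2. In warehouse_alpha it is "quantity"

From warehouse_beta: 39 + 109 + 145 = 293
From warehouse_alpha: 63 + 117 + 119 = 299

Total: 293 + 299 = 592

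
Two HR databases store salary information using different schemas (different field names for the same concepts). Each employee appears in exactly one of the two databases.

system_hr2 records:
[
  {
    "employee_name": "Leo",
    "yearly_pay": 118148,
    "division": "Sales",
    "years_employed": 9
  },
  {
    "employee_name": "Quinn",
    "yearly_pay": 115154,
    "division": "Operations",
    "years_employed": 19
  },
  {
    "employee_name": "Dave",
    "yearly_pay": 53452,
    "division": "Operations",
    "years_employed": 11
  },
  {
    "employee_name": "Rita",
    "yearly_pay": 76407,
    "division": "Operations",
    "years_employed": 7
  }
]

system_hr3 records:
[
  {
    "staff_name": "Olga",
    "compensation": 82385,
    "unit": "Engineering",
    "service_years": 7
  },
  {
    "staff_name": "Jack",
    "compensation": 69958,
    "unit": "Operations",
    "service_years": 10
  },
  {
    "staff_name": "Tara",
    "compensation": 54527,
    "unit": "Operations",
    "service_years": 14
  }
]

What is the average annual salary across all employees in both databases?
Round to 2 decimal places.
81433.00

Schema mapping: "yearly_pay" (system_hr2) = "compensation" (system_hr3) = annual salary

All salaries: [118148, 115154, 53452, 76407, 82385, 69958, 54527]
Sum: 570031
Count: 7
Average: 570031 / 7 = 81433.00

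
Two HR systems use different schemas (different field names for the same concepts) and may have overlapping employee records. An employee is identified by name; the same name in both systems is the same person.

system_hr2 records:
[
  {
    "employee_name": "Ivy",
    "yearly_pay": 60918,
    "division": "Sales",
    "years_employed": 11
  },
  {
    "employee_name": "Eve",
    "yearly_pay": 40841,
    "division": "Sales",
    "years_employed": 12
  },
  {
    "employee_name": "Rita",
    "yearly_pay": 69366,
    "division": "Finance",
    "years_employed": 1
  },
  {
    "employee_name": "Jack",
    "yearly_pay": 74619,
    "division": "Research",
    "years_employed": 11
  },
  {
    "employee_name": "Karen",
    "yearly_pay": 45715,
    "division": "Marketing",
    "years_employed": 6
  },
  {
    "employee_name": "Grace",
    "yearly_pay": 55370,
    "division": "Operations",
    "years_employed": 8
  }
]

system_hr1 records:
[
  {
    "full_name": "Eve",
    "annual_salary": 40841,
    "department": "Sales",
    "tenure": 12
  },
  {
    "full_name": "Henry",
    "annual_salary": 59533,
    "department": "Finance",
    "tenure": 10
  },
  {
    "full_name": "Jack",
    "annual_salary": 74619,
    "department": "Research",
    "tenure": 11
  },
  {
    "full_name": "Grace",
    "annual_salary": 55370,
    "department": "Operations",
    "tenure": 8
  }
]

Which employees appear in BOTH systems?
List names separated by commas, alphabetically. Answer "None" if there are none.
Eve, Grace, Jack

Schema mapping: "employee_name" (system_hr2) = "full_name" (system_hr1) = employee name

Names in system_hr2: ['Eve', 'Grace', 'Ivy', 'Jack', 'Karen', 'Rita']
Names in system_hr1: ['Eve', 'Grace', 'Henry', 'Jack']

Intersection: ['Eve', 'Grace', 'Jack']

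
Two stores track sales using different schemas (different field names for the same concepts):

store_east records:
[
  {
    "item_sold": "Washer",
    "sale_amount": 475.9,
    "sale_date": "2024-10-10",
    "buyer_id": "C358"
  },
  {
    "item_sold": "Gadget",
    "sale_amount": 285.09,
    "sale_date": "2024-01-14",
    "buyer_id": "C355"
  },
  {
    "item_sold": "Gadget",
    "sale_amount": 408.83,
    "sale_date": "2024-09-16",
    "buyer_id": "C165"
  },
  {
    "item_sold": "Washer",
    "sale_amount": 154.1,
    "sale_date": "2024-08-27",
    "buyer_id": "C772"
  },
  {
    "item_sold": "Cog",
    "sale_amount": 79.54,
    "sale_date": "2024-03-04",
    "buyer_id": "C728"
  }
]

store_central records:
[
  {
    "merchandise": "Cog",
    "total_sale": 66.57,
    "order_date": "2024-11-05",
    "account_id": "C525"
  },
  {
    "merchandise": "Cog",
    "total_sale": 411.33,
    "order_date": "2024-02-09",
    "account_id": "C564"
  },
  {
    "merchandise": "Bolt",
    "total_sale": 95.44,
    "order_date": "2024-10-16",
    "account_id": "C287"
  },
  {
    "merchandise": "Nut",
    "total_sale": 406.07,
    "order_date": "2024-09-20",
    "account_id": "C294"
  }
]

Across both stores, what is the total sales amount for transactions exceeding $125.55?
2141.32

Schema mapping: "sale_amount" (store_east) = "total_sale" (store_central) = sale amount

Sum of sales > $125.55 in store_east: 1323.92
Sum of sales > $125.55 in store_central: 817.4

Total: 1323.92 + 817.4 = 2141.32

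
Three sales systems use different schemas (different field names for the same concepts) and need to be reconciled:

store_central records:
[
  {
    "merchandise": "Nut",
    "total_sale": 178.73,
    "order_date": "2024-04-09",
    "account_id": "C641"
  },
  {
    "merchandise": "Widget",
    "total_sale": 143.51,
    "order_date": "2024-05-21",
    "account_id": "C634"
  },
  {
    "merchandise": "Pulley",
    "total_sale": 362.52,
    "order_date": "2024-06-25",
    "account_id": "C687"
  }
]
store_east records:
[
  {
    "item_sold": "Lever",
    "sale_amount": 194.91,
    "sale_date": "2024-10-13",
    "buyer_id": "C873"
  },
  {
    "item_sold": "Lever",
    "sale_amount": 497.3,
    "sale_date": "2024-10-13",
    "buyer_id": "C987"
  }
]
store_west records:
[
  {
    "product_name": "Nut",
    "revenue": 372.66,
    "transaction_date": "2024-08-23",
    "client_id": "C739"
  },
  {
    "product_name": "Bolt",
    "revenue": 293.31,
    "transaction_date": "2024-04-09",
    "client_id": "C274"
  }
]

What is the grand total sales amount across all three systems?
2042.94

Schema reconciliation - all amount fields map to sale amount:

store_central (total_sale): 684.76
store_east (sale_amount): 692.21
store_west (revenue): 665.97

Grand total: 2042.94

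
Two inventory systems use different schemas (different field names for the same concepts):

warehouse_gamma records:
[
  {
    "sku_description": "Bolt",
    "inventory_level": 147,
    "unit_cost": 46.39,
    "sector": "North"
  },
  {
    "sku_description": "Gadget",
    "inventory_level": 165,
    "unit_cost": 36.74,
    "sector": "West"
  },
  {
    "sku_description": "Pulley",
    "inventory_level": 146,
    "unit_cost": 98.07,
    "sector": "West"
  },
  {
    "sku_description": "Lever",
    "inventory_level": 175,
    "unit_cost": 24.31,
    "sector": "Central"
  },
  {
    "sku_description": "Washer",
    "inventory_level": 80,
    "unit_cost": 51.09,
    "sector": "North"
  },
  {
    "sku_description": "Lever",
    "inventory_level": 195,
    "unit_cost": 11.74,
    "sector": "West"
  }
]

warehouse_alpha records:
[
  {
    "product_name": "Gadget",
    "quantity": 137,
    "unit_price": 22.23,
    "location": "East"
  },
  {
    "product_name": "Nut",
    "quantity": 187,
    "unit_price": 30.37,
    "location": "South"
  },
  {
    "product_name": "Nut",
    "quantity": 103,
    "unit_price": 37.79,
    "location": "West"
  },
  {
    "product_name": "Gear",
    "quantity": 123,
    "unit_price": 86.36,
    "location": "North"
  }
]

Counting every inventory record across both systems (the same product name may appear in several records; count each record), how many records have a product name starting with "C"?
0

Schema mapping: "sku_description" (warehouse_gamma) = "product_name" (warehouse_alpha) = product name

Records with product name starting with "C" in warehouse_gamma: 0
Records with product name starting with "C" in warehouse_alpha: 0

Total: 0 + 0 = 0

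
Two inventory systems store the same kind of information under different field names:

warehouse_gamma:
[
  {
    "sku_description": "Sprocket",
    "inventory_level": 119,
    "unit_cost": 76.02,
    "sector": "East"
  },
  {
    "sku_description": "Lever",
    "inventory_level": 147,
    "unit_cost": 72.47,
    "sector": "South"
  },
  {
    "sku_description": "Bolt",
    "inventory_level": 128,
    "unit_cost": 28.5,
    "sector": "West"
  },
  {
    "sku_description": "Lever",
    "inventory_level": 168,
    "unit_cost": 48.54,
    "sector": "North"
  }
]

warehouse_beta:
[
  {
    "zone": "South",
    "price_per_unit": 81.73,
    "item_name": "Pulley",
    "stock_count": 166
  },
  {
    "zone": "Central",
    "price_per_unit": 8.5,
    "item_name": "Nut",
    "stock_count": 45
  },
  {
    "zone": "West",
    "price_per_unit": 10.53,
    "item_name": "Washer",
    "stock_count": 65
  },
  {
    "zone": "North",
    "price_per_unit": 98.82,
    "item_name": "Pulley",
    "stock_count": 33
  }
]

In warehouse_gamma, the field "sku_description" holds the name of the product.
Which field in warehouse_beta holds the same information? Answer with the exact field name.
item_name

In warehouse_gamma, "sku_description" holds the name of the product.
The fields in warehouse_beta are: "zone", "price_per_unit", "item_name", "stock_count".
"item_name" is the match: the name refers to the same concept and its values are product-name strings (e.g. 'Nut', 'Pulley').
The other fields ("zone", "price_per_unit", "stock_count") hold different kinds of data.

So "sku_description" in warehouse_gamma corresponds to "item_name" in warehouse_beta.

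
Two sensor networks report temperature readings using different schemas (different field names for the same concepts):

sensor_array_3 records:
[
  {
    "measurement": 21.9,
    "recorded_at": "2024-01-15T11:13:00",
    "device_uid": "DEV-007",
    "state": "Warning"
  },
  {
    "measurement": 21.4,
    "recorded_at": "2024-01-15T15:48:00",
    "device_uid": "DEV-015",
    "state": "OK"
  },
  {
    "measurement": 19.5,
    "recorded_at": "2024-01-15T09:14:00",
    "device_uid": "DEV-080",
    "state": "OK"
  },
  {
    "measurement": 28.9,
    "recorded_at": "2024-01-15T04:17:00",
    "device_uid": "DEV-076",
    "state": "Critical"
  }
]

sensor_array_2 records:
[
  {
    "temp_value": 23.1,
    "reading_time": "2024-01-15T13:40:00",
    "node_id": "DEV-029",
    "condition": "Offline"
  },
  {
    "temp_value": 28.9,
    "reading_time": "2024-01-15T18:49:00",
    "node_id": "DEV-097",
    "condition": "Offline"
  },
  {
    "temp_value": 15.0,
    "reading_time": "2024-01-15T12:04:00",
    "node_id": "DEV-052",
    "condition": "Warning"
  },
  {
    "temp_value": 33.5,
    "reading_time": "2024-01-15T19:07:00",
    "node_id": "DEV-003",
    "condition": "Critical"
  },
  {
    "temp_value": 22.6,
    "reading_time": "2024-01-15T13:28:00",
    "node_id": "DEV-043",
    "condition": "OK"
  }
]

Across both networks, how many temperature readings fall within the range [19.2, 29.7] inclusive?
7

Schema mapping: "measurement" (sensor_array_3) = "temp_value" (sensor_array_2) = temperature

Readings in [19.2, 29.7] from sensor_array_3: 4
Readings in [19.2, 29.7] from sensor_array_2: 3

Total count: 4 + 3 = 7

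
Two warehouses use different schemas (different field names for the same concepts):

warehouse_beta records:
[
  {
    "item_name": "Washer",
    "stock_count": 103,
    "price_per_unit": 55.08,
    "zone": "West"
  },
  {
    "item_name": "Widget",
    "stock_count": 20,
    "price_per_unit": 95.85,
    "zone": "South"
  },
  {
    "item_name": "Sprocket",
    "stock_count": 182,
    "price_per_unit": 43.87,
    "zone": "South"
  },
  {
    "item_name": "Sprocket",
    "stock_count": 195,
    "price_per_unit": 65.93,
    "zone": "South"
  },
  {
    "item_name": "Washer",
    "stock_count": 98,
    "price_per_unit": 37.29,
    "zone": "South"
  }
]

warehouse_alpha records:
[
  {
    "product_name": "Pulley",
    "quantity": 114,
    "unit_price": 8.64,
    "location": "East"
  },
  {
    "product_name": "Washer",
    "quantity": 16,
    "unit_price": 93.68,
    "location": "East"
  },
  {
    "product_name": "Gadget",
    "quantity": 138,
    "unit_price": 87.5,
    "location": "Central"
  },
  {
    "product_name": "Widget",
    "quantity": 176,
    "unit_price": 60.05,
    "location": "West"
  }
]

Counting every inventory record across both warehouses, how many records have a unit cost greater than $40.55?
7

Schema mapping: "price_per_unit" (warehouse_beta) = "unit_price" (warehouse_alpha) = unit cost

Records > $40.55 in warehouse_beta: 4
Records > $40.55 in warehouse_alpha: 3

Total count: 4 + 3 = 7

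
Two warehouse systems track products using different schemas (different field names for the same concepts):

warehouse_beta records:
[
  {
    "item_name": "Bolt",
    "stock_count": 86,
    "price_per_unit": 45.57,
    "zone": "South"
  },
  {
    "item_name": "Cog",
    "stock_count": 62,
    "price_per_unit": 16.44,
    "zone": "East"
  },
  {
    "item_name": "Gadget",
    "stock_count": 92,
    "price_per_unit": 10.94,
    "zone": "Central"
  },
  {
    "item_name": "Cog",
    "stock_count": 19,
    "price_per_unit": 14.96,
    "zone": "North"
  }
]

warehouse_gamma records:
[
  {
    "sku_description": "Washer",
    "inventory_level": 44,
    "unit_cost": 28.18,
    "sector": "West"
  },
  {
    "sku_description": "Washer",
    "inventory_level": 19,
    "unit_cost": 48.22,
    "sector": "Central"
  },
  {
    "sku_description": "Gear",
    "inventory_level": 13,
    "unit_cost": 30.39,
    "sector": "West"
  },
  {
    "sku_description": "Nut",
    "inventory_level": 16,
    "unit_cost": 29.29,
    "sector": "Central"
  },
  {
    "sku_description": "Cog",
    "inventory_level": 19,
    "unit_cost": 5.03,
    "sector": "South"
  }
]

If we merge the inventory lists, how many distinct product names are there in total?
6

Schema mapping: "item_name" (warehouse_beta) = "sku_description" (warehouse_gamma) = product name

Products in warehouse_beta: ['Bolt', 'Cog', 'Gadget']
Products in warehouse_gamma: ['Cog', 'Gear', 'Nut', 'Washer']

Union (unique products): ['Bolt', 'Cog', 'Gadget', 'Gear', 'Nut', 'Washer']
Count: 6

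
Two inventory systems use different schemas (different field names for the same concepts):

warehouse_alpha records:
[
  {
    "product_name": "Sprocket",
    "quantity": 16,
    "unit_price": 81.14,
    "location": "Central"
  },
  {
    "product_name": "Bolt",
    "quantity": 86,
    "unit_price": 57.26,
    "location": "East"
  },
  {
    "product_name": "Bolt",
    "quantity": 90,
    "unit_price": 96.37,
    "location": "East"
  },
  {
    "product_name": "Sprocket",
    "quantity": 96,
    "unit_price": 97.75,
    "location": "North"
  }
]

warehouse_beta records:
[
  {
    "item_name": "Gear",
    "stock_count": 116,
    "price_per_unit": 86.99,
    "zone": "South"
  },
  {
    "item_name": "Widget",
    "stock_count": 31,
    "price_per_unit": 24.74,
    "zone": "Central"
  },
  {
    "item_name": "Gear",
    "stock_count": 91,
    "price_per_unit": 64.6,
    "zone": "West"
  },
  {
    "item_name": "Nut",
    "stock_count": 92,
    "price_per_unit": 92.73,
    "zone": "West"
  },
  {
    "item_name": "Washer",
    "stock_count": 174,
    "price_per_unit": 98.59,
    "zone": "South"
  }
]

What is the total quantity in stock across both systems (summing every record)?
792

To reconcile these schemas, identify the field holding the quantity in stock in each system:
1. In warehouse_alpha it is "quantity"
2. In warehouse_beta it is "stock_count"

From warehouse_alpha: 16 + 86 + 90 + 96 = 288
From warehouse_beta: 116 + 31 + 91 + 92 + 174 = 504

Total: 288 + 504 = 792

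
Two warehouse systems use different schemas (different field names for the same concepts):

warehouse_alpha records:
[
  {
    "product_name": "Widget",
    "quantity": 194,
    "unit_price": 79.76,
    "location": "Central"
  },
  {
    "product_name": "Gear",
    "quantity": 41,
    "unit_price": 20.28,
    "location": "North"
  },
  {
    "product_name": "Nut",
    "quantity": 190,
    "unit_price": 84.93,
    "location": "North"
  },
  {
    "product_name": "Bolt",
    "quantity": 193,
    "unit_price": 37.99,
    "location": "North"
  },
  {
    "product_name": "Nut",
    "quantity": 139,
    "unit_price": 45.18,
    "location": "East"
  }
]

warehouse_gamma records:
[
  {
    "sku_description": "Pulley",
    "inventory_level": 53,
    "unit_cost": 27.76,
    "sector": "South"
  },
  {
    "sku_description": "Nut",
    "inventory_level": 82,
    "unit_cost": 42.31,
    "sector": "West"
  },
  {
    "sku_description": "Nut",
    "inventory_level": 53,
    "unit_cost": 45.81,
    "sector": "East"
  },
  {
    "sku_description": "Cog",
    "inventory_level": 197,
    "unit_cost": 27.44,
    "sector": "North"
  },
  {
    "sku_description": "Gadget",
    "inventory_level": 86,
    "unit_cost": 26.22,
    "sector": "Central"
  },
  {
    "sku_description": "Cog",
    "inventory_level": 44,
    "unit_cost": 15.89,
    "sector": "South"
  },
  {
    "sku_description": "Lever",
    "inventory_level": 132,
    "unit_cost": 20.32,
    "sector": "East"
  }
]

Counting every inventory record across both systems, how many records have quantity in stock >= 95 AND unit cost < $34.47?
2

Schema mappings:
- "quantity" (warehouse_alpha) = "inventory_level" (warehouse_gamma) = quantity
- "unit_price" (warehouse_alpha) = "unit_cost" (warehouse_gamma) = unit cost

Records meeting both conditions in warehouse_alpha: 0
Records meeting both conditions in warehouse_gamma: 2

Total: 0 + 2 = 2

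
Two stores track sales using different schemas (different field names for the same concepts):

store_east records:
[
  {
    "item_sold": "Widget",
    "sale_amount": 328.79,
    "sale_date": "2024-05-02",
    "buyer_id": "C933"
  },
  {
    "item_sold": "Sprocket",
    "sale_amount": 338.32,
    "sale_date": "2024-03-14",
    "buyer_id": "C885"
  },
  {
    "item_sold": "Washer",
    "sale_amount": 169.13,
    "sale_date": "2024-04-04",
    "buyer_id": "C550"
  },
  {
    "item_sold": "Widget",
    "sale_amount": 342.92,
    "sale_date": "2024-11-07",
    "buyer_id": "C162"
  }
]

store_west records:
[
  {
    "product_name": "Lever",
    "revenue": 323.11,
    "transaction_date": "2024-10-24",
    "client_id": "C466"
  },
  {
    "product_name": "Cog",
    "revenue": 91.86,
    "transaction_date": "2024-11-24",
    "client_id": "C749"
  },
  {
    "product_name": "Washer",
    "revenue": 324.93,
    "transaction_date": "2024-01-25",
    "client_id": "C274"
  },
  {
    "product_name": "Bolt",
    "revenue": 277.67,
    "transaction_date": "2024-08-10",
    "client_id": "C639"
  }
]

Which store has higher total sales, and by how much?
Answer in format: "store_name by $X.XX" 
store_east by $161.59

Schema mapping: "sale_amount" (store_east) = "revenue" (store_west) = sale amount

Total for store_east: 1179.16
Total for store_west: 1017.57

Difference: |1179.16 - 1017.57| = 161.59
store_east has higher sales by $161.59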